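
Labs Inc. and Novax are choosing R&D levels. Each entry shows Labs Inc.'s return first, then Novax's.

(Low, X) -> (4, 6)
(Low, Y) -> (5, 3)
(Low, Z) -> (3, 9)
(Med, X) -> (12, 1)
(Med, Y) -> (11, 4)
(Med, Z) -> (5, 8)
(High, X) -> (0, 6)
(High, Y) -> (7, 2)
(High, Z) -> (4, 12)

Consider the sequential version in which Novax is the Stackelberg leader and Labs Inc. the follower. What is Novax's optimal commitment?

Z

Labs Inc. best-responds to each possible Novax move:
- X → Labs Inc. plays Med (best of 4, 12, 0); Novax gets 1.
- Y → Labs Inc. plays Med (best of 5, 11, 7); Novax gets 4.
- Z → Labs Inc. plays Med (best of 3, 5, 4); Novax gets 8.
Among 1, 4, 8, the best is 8 at Z. Subgame-perfect outcome: (Med, Z) with payoffs (5, 8).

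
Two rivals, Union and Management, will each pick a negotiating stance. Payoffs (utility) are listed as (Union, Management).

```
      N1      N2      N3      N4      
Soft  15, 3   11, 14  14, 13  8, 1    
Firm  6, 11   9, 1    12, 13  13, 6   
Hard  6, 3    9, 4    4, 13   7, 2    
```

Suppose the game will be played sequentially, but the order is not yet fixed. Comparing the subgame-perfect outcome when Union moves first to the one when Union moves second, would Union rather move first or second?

first

If Union leads: Management's best replies are Soft→N2, Firm→N3, Hard→N3; Union's induced payoffs 11, 12, 4; outcome (Firm, N3), payoffs (12, 13).
If Management leads: Union's best replies are N1→Soft, N2→Soft, N3→Soft, N4→Firm; Management's induced payoffs 3, 14, 13, 6; outcome (Soft, N2), payoffs (11, 14).
Union gets 12 moving first and 11 moving second, so Union prefers to move first.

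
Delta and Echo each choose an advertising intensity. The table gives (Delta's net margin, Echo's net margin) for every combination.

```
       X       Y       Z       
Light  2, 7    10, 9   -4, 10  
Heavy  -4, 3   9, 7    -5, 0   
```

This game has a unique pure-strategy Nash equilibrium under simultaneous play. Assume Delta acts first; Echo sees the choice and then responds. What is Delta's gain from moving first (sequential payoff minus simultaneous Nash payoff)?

13

Solve by backward induction (Delta leads).
- Light: Echo compares 7, 9, 10 and picks Z; Delta would get -4.
- Heavy: Echo compares 3, 7, 0 and picks Y; Delta would get 9.
Delta's induced payoffs are -4, 9, so Delta commits to Heavy. Subgame-perfect outcome: (Heavy, Y) with payoffs (9, 7).
Under simultaneous play:
Delta's best replies: X→Light; Y→Light; Z→Light.
Echo's best replies: Light→Z; Heavy→Y.
Only (Light, Z) has each player best-responding; Nash payoffs (-4, 10).
Delta's commitment gain: 9 − -4 = 13.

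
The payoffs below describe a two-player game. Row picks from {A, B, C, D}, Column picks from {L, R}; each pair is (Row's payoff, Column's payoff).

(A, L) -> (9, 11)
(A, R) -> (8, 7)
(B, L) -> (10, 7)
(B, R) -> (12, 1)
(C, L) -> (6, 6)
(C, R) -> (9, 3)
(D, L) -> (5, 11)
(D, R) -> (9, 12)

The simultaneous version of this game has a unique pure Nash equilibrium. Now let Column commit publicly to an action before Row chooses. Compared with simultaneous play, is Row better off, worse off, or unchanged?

Backward induction with Column moving first.
- L → Row plays B (best of 9, 10, 6, 5); Column gets 7.
- R → Row plays B (best of 8, 12, 9, 9); Column gets 1.
Maximizing over 7, 1, Column chooses L. Subgame-perfect outcome: (B, L) with payoffs (10, 7).
For the simultaneous game, intersect best replies.
Row's best replies: L→B; R→B.
Column's best replies: A→L; B→L; C→L; D→R.
The unique mutual best reply is (B, L), giving (10, 7).
Row earns 10 sequentially versus 10 at the Nash outcome: unchanged.

unchanged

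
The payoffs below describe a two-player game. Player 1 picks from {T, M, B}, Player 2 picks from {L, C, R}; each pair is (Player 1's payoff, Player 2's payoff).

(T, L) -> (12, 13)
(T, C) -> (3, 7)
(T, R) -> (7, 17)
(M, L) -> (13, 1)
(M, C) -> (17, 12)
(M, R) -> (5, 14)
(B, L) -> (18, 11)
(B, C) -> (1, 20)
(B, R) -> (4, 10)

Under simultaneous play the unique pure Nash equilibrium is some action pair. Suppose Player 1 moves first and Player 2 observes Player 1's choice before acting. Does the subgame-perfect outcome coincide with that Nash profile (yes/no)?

Solve by backward induction (Player 1 leads).
- T: BR = R, leader payoff 7.
- M: BR = R, leader payoff 5.
- B: BR = C, leader payoff 1.
Maximizing over 7, 5, 1, Player 1 chooses T. Subgame-perfect outcome: (T, R) with payoffs (7, 17).
Now find the simultaneous Nash equilibrium.
Player 1's best replies: L→B; C→M; R→T.
Player 2's best replies: T→R; M→R; B→C.
Only (T, R) has each player best-responding; Nash payoffs (7, 17).
Sequential outcome (T, R) coincides with the Nash profile (T, R).

yes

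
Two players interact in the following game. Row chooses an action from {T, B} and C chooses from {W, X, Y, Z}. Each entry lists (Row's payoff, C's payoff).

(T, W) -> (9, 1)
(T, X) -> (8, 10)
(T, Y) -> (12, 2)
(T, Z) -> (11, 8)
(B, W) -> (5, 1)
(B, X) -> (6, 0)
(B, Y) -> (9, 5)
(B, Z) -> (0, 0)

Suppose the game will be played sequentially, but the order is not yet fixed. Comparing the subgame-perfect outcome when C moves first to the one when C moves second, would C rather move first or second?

first

If Row leads: C's best replies are T→X, B→Y; Row's induced payoffs 8, 9; outcome (B, Y), payoffs (9, 5).
If C leads: Row's best replies are W→T, X→T, Y→T, Z→T; C's induced payoffs 1, 10, 2, 8; outcome (T, X), payoffs (8, 10).
C gets 10 moving first and 5 moving second, so C prefers to move first.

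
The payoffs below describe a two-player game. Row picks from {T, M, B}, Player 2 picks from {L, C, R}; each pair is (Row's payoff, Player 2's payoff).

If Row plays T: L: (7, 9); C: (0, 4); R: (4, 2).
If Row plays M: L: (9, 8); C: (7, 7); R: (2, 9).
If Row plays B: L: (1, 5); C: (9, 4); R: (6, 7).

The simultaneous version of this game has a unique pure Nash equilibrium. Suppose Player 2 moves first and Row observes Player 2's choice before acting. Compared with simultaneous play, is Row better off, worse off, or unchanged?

Row best-responds to each possible Player 2 move:
- L: Row compares 7, 9, 1 and picks M; Player 2 would get 8.
- C: Row compares 0, 7, 9 and picks B; Player 2 would get 4.
- R: Row compares 4, 2, 6 and picks B; Player 2 would get 7.
Player 2's induced payoffs are 8, 4, 7, so Player 2 commits to L. Subgame-perfect outcome: (M, L) with payoffs (9, 8).
Under simultaneous play:
Row's best replies: L→M; C→B; R→B.
Player 2's best replies: T→L; M→R; B→R.
The unique mutual best reply is (B, R), giving (6, 7).
Row earns 9 sequentially versus 6 at the Nash outcome: better off.

better off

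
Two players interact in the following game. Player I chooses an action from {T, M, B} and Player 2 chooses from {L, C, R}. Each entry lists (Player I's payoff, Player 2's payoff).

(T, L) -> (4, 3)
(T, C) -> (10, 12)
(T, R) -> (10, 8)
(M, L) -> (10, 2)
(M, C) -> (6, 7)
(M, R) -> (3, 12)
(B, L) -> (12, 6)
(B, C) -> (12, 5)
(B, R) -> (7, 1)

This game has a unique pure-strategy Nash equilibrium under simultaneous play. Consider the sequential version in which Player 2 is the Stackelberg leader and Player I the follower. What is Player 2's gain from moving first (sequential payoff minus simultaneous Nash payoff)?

2

Player I best-responds to each possible Player 2 move:
- L → Player I plays B (best of 4, 10, 12); Player 2 gets 6.
- C → Player I plays B (best of 10, 6, 12); Player 2 gets 5.
- R → Player I plays T (best of 10, 3, 7); Player 2 gets 8.
Player 2's induced payoffs are 6, 5, 8, so Player 2 commits to R. Subgame-perfect outcome: (T, R) with payoffs (10, 8).
For the simultaneous game, intersect best replies.
Player I's best replies: L→B; C→B; R→T.
Player 2's best replies: T→C; M→R; B→L.
The unique mutual best reply is (B, L), giving (12, 6).
Player 2's commitment gain: 8 − 6 = 2.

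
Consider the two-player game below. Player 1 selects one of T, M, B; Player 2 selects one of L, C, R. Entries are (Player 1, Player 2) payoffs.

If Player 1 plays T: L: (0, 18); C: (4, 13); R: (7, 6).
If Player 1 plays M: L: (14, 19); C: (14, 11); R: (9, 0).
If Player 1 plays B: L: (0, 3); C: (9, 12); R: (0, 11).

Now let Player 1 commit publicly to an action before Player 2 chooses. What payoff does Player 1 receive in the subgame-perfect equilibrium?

14

Work backward from Player 2's decision.
- T: BR = L, leader payoff 0.
- M: BR = L, leader payoff 14.
- B: BR = C, leader payoff 9.
Maximizing over 0, 14, 9, Player 1 chooses M. Subgame-perfect outcome: (M, L) with payoffs (14, 19).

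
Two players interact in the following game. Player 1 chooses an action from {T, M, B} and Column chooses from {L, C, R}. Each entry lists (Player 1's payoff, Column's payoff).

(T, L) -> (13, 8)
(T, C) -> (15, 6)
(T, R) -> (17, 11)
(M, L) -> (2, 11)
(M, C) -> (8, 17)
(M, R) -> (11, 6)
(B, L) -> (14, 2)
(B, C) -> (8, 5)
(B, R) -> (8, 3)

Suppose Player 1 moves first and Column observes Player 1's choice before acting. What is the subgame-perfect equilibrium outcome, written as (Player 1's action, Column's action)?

Column best-responds to each possible Player 1 move:
- T: BR = R, leader payoff 17.
- M: BR = C, leader payoff 8.
- B: BR = C, leader payoff 8.
Among 17, 8, 8, the best is 17 at T. Subgame-perfect outcome: (T, R) with payoffs (17, 11).

(T, R)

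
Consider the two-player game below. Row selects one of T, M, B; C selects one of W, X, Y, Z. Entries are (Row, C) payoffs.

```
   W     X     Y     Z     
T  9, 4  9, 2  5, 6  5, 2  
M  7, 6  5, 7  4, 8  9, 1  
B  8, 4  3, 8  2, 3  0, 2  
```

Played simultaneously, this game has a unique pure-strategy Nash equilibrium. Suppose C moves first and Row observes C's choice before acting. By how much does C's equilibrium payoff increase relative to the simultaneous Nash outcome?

Solve by backward induction (C leads).
- W: Row compares 9, 7, 8 and picks T; C would get 4.
- X: Row compares 9, 5, 3 and picks T; C would get 2.
- Y: Row compares 5, 4, 2 and picks T; C would get 6.
- Z: Row compares 5, 9, 0 and picks M; C would get 1.
Among 4, 2, 6, 1, the best is 6 at Y. Subgame-perfect outcome: (T, Y) with payoffs (5, 6).
For the simultaneous game, intersect best replies.
Row's best replies: W→T; X→T; Y→T; Z→M.
C's best replies: T→Y; M→Y; B→X.
Only (T, Y) has each player best-responding; Nash payoffs (5, 6).
C's commitment gain: 6 − 6 = 0.

0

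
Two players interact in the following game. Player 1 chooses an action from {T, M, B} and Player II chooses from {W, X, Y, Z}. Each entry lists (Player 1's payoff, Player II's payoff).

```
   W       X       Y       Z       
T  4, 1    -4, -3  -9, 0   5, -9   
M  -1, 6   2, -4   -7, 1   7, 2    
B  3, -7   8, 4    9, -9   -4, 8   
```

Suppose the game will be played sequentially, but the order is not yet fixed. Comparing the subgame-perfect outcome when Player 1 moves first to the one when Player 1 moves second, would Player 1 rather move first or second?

If Player 1 leads: Player II's best replies are T→W, M→W, B→Z; Player 1's induced payoffs 4, -1, -4; outcome (T, W), payoffs (4, 1).
If Player II leads: Player 1's best replies are W→T, X→B, Y→B, Z→M; Player II's induced payoffs 1, 4, -9, 2; outcome (B, X), payoffs (8, 4).
Player 1 gets 4 moving first and 8 moving second, so Player 1 prefers to move second.

second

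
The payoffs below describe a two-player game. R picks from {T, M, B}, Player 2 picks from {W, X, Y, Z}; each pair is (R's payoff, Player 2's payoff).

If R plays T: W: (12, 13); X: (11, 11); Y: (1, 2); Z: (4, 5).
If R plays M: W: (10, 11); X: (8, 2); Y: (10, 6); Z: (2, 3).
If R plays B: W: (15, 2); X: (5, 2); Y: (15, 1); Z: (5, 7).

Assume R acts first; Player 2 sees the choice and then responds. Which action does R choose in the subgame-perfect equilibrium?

Backward induction with R moving first.
- T: BR = W, leader payoff 12.
- M: BR = W, leader payoff 10.
- B: BR = Z, leader payoff 5.
Among 12, 10, 5, the best is 12 at T. Subgame-perfect outcome: (T, W) with payoffs (12, 13).

T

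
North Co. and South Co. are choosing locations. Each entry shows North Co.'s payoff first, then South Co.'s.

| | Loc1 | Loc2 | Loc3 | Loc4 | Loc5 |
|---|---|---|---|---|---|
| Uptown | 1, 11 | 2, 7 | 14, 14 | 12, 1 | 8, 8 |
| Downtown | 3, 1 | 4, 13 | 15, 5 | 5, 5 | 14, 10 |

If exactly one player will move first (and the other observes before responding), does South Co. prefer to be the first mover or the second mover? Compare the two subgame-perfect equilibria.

second

If North Co. leads: South Co.'s best replies are Uptown→Loc3, Downtown→Loc2; North Co.'s induced payoffs 14, 4; outcome (Uptown, Loc3), payoffs (14, 14).
If South Co. leads: North Co.'s best replies are Loc1→Downtown, Loc2→Downtown, Loc3→Downtown, Loc4→Uptown, Loc5→Downtown; South Co.'s induced payoffs 1, 13, 5, 1, 10; outcome (Downtown, Loc2), payoffs (4, 13).
South Co. gets 13 moving first and 14 moving second, so South Co. prefers to move second.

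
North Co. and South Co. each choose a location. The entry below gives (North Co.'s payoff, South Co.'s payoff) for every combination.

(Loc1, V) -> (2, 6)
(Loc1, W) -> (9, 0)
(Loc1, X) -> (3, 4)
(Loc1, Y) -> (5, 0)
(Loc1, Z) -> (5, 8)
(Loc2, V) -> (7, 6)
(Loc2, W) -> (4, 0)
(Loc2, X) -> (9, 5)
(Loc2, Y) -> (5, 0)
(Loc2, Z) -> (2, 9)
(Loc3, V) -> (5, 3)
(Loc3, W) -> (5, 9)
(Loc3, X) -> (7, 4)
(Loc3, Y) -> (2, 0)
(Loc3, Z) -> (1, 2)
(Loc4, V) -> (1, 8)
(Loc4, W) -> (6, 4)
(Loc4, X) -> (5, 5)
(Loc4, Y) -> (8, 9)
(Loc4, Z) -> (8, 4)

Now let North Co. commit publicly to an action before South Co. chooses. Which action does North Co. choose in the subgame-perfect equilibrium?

Solve by backward induction (North Co. leads).
- Loc1 → South Co. plays Z (best of 6, 0, 4, 0, 8); North Co. gets 5.
- Loc2 → South Co. plays Z (best of 6, 0, 5, 0, 9); North Co. gets 2.
- Loc3 → South Co. plays W (best of 3, 9, 4, 0, 2); North Co. gets 5.
- Loc4 → South Co. plays Y (best of 8, 4, 5, 9, 4); North Co. gets 8.
Among 5, 2, 5, 8, the best is 8 at Loc4. Subgame-perfect outcome: (Loc4, Y) with payoffs (8, 9).

Loc4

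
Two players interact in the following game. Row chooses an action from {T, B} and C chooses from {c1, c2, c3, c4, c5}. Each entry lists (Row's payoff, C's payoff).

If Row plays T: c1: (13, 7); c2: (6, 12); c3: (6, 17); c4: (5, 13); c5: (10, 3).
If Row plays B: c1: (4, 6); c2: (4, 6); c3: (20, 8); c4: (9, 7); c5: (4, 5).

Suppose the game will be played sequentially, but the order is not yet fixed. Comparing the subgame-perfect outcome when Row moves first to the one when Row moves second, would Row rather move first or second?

If Row leads: C's best replies are T→c3, B→c3; Row's induced payoffs 6, 20; outcome (B, c3), payoffs (20, 8).
If C leads: Row's best replies are c1→T, c2→T, c3→B, c4→B, c5→T; C's induced payoffs 7, 12, 8, 7, 3; outcome (T, c2), payoffs (6, 12).
Row gets 20 moving first and 6 moving second, so Row prefers to move first.

first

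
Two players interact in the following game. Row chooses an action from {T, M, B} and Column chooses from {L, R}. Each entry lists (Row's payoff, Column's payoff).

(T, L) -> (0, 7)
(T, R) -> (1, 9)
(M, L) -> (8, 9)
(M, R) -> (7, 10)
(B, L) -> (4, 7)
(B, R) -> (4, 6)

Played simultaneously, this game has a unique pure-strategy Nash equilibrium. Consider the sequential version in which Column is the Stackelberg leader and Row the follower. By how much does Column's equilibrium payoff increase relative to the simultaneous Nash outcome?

0

Backward induction with Column moving first.
- L → Row plays M (best of 0, 8, 4); Column gets 9.
- R → Row plays M (best of 1, 7, 4); Column gets 10.
Among 9, 10, the best is 10 at R. Subgame-perfect outcome: (M, R) with payoffs (7, 10).
Now find the simultaneous Nash equilibrium.
Row's best replies: L→M; R→M.
Column's best replies: T→R; M→R; B→L.
The unique mutual best reply is (M, R), giving (7, 10).
Column's commitment gain: 10 − 10 = 0.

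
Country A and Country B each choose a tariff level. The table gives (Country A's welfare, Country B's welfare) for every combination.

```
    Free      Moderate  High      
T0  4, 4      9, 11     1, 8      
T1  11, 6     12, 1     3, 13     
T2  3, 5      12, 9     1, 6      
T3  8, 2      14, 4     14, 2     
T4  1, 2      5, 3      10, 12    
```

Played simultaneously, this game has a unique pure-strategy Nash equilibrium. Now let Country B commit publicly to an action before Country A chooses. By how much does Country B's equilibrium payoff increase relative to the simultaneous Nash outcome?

2

Country A best-responds to each possible Country B move:
- Free: Country A compares 4, 11, 3, 8, 1 and picks T1; Country B would get 6.
- Moderate: Country A compares 9, 12, 12, 14, 5 and picks T3; Country B would get 4.
- High: Country A compares 1, 3, 1, 14, 10 and picks T3; Country B would get 2.
Among 6, 4, 2, the best is 6 at Free. Subgame-perfect outcome: (T1, Free) with payoffs (11, 6).
Now find the simultaneous Nash equilibrium.
Country A's best replies: Free→T1; Moderate→T3; High→T3.
Country B's best replies: T0→Moderate; T1→High; T2→Moderate; T3→Moderate; T4→High.
The unique mutual best reply is (T3, Moderate), giving (14, 4).
Country B's commitment gain: 6 − 4 = 2.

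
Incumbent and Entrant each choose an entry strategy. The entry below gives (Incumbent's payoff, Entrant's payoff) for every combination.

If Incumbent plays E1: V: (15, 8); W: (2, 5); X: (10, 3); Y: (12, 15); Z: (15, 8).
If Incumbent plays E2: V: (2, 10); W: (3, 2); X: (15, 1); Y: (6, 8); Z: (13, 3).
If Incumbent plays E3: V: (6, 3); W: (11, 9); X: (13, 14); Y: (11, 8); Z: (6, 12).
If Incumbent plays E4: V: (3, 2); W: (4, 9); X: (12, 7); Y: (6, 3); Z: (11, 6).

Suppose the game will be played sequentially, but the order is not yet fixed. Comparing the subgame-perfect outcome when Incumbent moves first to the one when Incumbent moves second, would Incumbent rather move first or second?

If Incumbent leads: Entrant's best replies are E1→Y, E2→V, E3→X, E4→W; Incumbent's induced payoffs 12, 2, 13, 4; outcome (E3, X), payoffs (13, 14).
If Entrant leads: Incumbent's best replies are V→E1, W→E3, X→E2, Y→E1, Z→E1; Entrant's induced payoffs 8, 9, 1, 15, 8; outcome (E1, Y), payoffs (12, 15).
Incumbent gets 13 moving first and 12 moving second, so Incumbent prefers to move first.

first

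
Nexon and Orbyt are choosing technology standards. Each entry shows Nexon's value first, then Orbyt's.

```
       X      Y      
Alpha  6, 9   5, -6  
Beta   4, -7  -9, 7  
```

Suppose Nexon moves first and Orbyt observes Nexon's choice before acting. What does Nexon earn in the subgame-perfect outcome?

Orbyt best-responds to each possible Nexon move:
- Alpha → Orbyt plays X (best of 9, -6); Nexon gets 6.
- Beta → Orbyt plays Y (best of -7, 7); Nexon gets -9.
Maximizing over 6, -9, Nexon chooses Alpha. Subgame-perfect outcome: (Alpha, X) with payoffs (6, 9).

6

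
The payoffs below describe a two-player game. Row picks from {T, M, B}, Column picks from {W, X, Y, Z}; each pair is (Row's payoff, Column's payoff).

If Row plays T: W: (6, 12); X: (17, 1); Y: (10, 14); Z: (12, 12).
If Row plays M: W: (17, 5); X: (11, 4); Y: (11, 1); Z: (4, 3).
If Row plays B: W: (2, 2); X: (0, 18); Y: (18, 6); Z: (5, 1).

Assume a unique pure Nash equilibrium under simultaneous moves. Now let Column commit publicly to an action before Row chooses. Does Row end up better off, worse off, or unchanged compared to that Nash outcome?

worse off

Row best-responds to each possible Column move:
- W: Row compares 6, 17, 2 and picks M; Column would get 5.
- X: Row compares 17, 11, 0 and picks T; Column would get 1.
- Y: Row compares 10, 11, 18 and picks B; Column would get 6.
- Z: Row compares 12, 4, 5 and picks T; Column would get 12.
Maximizing over 5, 1, 6, 12, Column chooses Z. Subgame-perfect outcome: (T, Z) with payoffs (12, 12).
Under simultaneous play:
Row's best replies: W→M; X→T; Y→B; Z→T.
Column's best replies: T→Y; M→W; B→X.
Only (M, W) has each player best-responding; Nash payoffs (17, 5).
Row earns 12 sequentially versus 17 at the Nash outcome: worse off.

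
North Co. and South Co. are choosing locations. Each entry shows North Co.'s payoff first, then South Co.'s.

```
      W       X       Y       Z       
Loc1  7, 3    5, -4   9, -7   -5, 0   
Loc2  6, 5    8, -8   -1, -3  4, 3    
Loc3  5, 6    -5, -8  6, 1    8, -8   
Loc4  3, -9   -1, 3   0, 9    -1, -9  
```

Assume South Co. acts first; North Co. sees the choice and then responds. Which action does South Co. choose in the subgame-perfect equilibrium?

W

Work backward from North Co.'s decision.
- W: North Co. compares 7, 6, 5, 3 and picks Loc1; South Co. would get 3.
- X: North Co. compares 5, 8, -5, -1 and picks Loc2; South Co. would get -8.
- Y: North Co. compares 9, -1, 6, 0 and picks Loc1; South Co. would get -7.
- Z: North Co. compares -5, 4, 8, -1 and picks Loc3; South Co. would get -8.
Among 3, -8, -7, -8, the best is 3 at W. Subgame-perfect outcome: (Loc1, W) with payoffs (7, 3).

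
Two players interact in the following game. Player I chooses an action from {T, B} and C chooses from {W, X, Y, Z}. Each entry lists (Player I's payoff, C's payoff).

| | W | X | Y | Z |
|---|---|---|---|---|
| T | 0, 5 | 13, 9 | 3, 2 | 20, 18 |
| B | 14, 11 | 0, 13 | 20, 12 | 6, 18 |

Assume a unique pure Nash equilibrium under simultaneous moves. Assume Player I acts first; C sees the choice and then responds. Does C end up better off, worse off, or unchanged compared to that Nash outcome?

unchanged

Backward induction with Player I moving first.
- T: BR = Z, leader payoff 20.
- B: BR = Z, leader payoff 6.
Among 20, 6, the best is 20 at T. Subgame-perfect outcome: (T, Z) with payoffs (20, 18).
Under simultaneous play:
Player I's best replies: W→B; X→T; Y→B; Z→T.
C's best replies: T→Z; B→Z.
Only (T, Z) has each player best-responding; Nash payoffs (20, 18).
C earns 18 sequentially versus 18 at the Nash outcome: unchanged.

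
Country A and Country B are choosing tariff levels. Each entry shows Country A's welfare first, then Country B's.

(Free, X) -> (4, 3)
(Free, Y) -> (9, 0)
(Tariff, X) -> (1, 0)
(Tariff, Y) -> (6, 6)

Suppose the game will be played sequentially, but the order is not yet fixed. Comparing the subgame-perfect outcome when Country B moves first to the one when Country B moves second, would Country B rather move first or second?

second

If Country A leads: Country B's best replies are Free→X, Tariff→Y; Country A's induced payoffs 4, 6; outcome (Tariff, Y), payoffs (6, 6).
If Country B leads: Country A's best replies are X→Free, Y→Free; Country B's induced payoffs 3, 0; outcome (Free, X), payoffs (4, 3).
Country B gets 3 moving first and 6 moving second, so Country B prefers to move second.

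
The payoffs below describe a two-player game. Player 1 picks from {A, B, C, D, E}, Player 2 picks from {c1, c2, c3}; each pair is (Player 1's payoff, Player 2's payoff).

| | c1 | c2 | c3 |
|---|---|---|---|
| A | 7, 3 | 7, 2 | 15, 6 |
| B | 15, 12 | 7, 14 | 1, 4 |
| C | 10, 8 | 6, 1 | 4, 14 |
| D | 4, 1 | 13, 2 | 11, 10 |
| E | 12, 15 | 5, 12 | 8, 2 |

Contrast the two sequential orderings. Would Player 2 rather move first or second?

first

If Player 1 leads: Player 2's best replies are A→c3, B→c2, C→c3, D→c3, E→c1; Player 1's induced payoffs 15, 7, 4, 11, 12; outcome (A, c3), payoffs (15, 6).
If Player 2 leads: Player 1's best replies are c1→B, c2→D, c3→A; Player 2's induced payoffs 12, 2, 6; outcome (B, c1), payoffs (15, 12).
Player 2 gets 12 moving first and 6 moving second, so Player 2 prefers to move first.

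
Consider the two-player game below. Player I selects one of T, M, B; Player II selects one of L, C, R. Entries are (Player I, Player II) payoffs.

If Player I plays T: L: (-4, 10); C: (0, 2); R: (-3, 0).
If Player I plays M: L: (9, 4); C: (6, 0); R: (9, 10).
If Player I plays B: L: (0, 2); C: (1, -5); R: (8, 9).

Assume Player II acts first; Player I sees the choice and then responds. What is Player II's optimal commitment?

Solve by backward induction (Player II leads).
- L: Player I compares -4, 9, 0 and picks M; Player II would get 4.
- C: Player I compares 0, 6, 1 and picks M; Player II would get 0.
- R: Player I compares -3, 9, 8 and picks M; Player II would get 10.
Player II's induced payoffs are 4, 0, 10, so Player II commits to R. Subgame-perfect outcome: (M, R) with payoffs (9, 10).

R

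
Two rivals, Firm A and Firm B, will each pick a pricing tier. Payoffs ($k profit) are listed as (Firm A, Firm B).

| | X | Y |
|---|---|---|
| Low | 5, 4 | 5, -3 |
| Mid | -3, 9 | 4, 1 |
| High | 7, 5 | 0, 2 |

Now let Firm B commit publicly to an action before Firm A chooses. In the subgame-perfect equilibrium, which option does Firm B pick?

X

Solve by backward induction (Firm B leads).
- X: Firm A compares 5, -3, 7 and picks High; Firm B would get 5.
- Y: Firm A compares 5, 4, 0 and picks Low; Firm B would get -3.
Maximizing over 5, -3, Firm B chooses X. Subgame-perfect outcome: (High, X) with payoffs (7, 5).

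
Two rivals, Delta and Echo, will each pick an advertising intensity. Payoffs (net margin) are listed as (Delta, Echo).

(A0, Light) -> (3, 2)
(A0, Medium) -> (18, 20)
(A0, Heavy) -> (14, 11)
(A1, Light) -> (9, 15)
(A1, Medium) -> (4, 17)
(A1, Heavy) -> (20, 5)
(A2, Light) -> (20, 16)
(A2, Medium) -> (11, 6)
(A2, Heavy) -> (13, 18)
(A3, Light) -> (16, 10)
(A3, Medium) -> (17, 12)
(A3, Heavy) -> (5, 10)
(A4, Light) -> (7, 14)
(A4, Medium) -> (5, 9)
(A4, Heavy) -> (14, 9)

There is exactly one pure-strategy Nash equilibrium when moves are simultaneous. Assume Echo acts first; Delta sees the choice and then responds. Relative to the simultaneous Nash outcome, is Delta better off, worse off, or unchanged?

unchanged

Solve by backward induction (Echo leads).
- Light: BR = A2, leader payoff 16.
- Medium: BR = A0, leader payoff 20.
- Heavy: BR = A1, leader payoff 5.
Echo's induced payoffs are 16, 20, 5, so Echo commits to Medium. Subgame-perfect outcome: (A0, Medium) with payoffs (18, 20).
Now find the simultaneous Nash equilibrium.
Delta's best replies: Light→A2; Medium→A0; Heavy→A1.
Echo's best replies: A0→Medium; A1→Medium; A2→Heavy; A3→Medium; A4→Light.
Only (A0, Medium) has each player best-responding; Nash payoffs (18, 20).
Delta earns 18 sequentially versus 18 at the Nash outcome: unchanged.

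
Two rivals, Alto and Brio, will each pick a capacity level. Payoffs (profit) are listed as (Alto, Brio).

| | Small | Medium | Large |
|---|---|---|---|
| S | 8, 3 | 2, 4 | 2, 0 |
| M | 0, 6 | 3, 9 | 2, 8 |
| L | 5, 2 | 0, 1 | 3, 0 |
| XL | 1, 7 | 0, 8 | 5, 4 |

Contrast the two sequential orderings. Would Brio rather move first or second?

first

If Alto leads: Brio's best replies are S→Medium, M→Medium, L→Small, XL→Medium; Alto's induced payoffs 2, 3, 5, 0; outcome (L, Small), payoffs (5, 2).
If Brio leads: Alto's best replies are Small→S, Medium→M, Large→XL; Brio's induced payoffs 3, 9, 4; outcome (M, Medium), payoffs (3, 9).
Brio gets 9 moving first and 2 moving second, so Brio prefers to move first.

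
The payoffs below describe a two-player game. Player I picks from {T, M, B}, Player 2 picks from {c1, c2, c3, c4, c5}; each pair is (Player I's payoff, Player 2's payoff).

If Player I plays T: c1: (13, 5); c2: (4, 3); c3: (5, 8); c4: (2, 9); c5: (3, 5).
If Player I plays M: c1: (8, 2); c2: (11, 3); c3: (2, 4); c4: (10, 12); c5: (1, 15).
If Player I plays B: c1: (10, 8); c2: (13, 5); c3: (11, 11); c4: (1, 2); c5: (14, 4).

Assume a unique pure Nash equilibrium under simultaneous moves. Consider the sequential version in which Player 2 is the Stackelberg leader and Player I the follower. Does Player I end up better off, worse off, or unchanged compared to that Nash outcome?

worse off

Work backward from Player I's decision.
- c1 → Player I plays T (best of 13, 8, 10); Player 2 gets 5.
- c2 → Player I plays B (best of 4, 11, 13); Player 2 gets 5.
- c3 → Player I plays B (best of 5, 2, 11); Player 2 gets 11.
- c4 → Player I plays M (best of 2, 10, 1); Player 2 gets 12.
- c5 → Player I plays B (best of 3, 1, 14); Player 2 gets 4.
Maximizing over 5, 5, 11, 12, 4, Player 2 chooses c4. Subgame-perfect outcome: (M, c4) with payoffs (10, 12).
Now find the simultaneous Nash equilibrium.
Player I's best replies: c1→T; c2→B; c3→B; c4→M; c5→B.
Player 2's best replies: T→c4; M→c5; B→c3.
The unique mutual best reply is (B, c3), giving (11, 11).
Player I earns 10 sequentially versus 11 at the Nash outcome: worse off.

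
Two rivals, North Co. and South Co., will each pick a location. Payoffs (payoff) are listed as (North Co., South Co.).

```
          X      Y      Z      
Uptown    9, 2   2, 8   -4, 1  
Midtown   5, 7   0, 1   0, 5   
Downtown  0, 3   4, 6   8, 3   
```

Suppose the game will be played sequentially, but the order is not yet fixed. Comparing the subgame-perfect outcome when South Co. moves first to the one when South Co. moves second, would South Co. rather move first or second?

second

If North Co. leads: South Co.'s best replies are Uptown→Y, Midtown→X, Downtown→Y; North Co.'s induced payoffs 2, 5, 4; outcome (Midtown, X), payoffs (5, 7).
If South Co. leads: North Co.'s best replies are X→Uptown, Y→Downtown, Z→Downtown; South Co.'s induced payoffs 2, 6, 3; outcome (Downtown, Y), payoffs (4, 6).
South Co. gets 6 moving first and 7 moving second, so South Co. prefers to move second.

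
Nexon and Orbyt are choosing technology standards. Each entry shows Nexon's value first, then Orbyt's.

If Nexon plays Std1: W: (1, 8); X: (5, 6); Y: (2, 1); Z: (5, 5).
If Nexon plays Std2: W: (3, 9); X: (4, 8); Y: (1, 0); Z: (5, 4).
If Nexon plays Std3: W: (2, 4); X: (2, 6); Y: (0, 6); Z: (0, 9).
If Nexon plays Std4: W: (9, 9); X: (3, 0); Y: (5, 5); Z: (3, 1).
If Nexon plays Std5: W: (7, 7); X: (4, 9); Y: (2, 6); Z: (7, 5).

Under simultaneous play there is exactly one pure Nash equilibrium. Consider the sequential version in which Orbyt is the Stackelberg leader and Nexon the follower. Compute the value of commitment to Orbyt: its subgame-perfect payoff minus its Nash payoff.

0

Solve by backward induction (Orbyt leads).
- W: BR = Std4, leader payoff 9.
- X: BR = Std1, leader payoff 6.
- Y: BR = Std4, leader payoff 5.
- Z: BR = Std5, leader payoff 5.
Among 9, 6, 5, 5, the best is 9 at W. Subgame-perfect outcome: (Std4, W) with payoffs (9, 9).
For the simultaneous game, intersect best replies.
Nexon's best replies: W→Std4; X→Std1; Y→Std4; Z→Std5.
Orbyt's best replies: Std1→W; Std2→W; Std3→Z; Std4→W; Std5→X.
Only (Std4, W) has each player best-responding; Nash payoffs (9, 9).
Orbyt's commitment gain: 9 − 9 = 0.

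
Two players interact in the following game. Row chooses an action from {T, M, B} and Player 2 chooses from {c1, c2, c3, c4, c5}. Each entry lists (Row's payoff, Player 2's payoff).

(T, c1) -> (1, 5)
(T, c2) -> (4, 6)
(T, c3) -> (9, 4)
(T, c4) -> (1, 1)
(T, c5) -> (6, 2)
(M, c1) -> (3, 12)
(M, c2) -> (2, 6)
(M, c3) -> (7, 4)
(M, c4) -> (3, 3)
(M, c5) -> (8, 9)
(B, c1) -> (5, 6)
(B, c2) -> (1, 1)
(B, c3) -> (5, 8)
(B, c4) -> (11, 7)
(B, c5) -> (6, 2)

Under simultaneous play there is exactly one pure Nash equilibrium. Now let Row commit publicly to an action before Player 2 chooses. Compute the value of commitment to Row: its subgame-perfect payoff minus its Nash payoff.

1

Solve by backward induction (Row leads).
- T: Player 2 compares 5, 6, 4, 1, 2 and picks c2; Row would get 4.
- M: Player 2 compares 12, 6, 4, 3, 9 and picks c1; Row would get 3.
- B: Player 2 compares 6, 1, 8, 7, 2 and picks c3; Row would get 5.
Row's induced payoffs are 4, 3, 5, so Row commits to B. Subgame-perfect outcome: (B, c3) with payoffs (5, 8).
Under simultaneous play:
Row's best replies: c1→B; c2→T; c3→T; c4→B; c5→M.
Player 2's best replies: T→c2; M→c1; B→c3.
Only (T, c2) has each player best-responding; Nash payoffs (4, 6).
Row's commitment gain: 5 − 4 = 1.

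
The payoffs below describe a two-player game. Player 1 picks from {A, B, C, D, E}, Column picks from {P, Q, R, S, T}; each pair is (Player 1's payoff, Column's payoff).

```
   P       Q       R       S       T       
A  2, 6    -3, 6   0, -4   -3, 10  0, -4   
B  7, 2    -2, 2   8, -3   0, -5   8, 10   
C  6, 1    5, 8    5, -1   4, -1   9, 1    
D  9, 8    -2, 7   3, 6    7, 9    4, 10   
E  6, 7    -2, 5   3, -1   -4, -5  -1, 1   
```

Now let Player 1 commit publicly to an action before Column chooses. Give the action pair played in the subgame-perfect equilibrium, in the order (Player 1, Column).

(B, T)

Work backward from Column's decision.
- A → Column plays S (best of 6, 6, -4, 10, -4); Player 1 gets -3.
- B → Column plays T (best of 2, 2, -3, -5, 10); Player 1 gets 8.
- C → Column plays Q (best of 1, 8, -1, -1, 1); Player 1 gets 5.
- D → Column plays T (best of 8, 7, 6, 9, 10); Player 1 gets 4.
- E → Column plays P (best of 7, 5, -1, -5, 1); Player 1 gets 6.
Maximizing over -3, 8, 5, 4, 6, Player 1 chooses B. Subgame-perfect outcome: (B, T) with payoffs (8, 10).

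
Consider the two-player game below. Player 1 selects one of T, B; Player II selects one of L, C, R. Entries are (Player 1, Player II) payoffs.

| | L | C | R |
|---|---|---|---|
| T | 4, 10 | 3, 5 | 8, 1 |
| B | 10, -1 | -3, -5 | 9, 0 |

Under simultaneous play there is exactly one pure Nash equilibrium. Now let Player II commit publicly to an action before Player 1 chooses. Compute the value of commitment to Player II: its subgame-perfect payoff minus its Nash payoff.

Backward induction with Player II moving first.
- L → Player 1 plays B (best of 4, 10); Player II gets -1.
- C → Player 1 plays T (best of 3, -3); Player II gets 5.
- R → Player 1 plays B (best of 8, 9); Player II gets 0.
Player II's induced payoffs are -1, 5, 0, so Player II commits to C. Subgame-perfect outcome: (T, C) with payoffs (3, 5).
Under simultaneous play:
Player 1's best replies: L→B; C→T; R→B.
Player II's best replies: T→L; B→R.
Only (B, R) has each player best-responding; Nash payoffs (9, 0).
Player II's commitment gain: 5 − 0 = 5.

5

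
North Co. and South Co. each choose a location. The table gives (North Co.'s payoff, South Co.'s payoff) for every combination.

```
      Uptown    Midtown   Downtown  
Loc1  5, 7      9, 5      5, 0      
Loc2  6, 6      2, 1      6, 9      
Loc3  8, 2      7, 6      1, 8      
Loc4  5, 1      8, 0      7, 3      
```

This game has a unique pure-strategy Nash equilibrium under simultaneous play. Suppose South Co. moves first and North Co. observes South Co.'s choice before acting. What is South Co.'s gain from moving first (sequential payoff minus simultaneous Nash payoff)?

Work backward from North Co.'s decision.
- Uptown: BR = Loc3, leader payoff 2.
- Midtown: BR = Loc1, leader payoff 5.
- Downtown: BR = Loc4, leader payoff 3.
Among 2, 5, 3, the best is 5 at Midtown. Subgame-perfect outcome: (Loc1, Midtown) with payoffs (9, 5).
Now find the simultaneous Nash equilibrium.
North Co.'s best replies: Uptown→Loc3; Midtown→Loc1; Downtown→Loc4.
South Co.'s best replies: Loc1→Uptown; Loc2→Downtown; Loc3→Downtown; Loc4→Downtown.
The unique mutual best reply is (Loc4, Downtown), giving (7, 3).
South Co.'s commitment gain: 5 − 3 = 2.

2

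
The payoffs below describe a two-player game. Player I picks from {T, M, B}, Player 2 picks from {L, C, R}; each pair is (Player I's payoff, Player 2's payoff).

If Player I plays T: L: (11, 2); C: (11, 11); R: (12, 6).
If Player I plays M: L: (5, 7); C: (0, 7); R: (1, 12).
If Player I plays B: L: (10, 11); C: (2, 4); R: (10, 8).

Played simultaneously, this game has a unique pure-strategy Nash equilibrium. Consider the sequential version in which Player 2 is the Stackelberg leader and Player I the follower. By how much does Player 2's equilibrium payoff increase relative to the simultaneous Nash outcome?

0

Work backward from Player I's decision.
- L → Player I plays T (best of 11, 5, 10); Player 2 gets 2.
- C → Player I plays T (best of 11, 0, 2); Player 2 gets 11.
- R → Player I plays T (best of 12, 1, 10); Player 2 gets 6.
Among 2, 11, 6, the best is 11 at C. Subgame-perfect outcome: (T, C) with payoffs (11, 11).
Now find the simultaneous Nash equilibrium.
Player I's best replies: L→T; C→T; R→T.
Player 2's best replies: T→C; M→R; B→L.
The unique mutual best reply is (T, C), giving (11, 11).
Player 2's commitment gain: 11 − 11 = 0.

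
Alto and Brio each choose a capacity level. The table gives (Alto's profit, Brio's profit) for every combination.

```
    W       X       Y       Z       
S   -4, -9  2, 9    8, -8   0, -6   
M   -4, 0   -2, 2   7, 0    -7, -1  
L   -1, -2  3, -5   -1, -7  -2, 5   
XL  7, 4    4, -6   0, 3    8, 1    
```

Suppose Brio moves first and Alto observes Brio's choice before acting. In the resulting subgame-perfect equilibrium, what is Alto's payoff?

Work backward from Alto's decision.
- W: BR = XL, leader payoff 4.
- X: BR = XL, leader payoff -6.
- Y: BR = S, leader payoff -8.
- Z: BR = XL, leader payoff 1.
Among 4, -6, -8, 1, the best is 4 at W. Subgame-perfect outcome: (XL, W) with payoffs (7, 4).

7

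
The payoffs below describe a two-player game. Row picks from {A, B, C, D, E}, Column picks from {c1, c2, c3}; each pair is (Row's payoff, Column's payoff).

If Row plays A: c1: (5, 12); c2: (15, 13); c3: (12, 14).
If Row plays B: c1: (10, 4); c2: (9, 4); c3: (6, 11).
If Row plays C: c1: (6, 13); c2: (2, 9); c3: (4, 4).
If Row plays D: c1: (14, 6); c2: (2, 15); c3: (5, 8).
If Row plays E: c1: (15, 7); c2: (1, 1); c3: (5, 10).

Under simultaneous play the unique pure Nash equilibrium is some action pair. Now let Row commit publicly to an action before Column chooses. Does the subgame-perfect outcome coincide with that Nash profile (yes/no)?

yes

Solve by backward induction (Row leads).
- A → Column plays c3 (best of 12, 13, 14); Row gets 12.
- B → Column plays c3 (best of 4, 4, 11); Row gets 6.
- C → Column plays c1 (best of 13, 9, 4); Row gets 6.
- D → Column plays c2 (best of 6, 15, 8); Row gets 2.
- E → Column plays c3 (best of 7, 1, 10); Row gets 5.
Maximizing over 12, 6, 6, 2, 5, Row chooses A. Subgame-perfect outcome: (A, c3) with payoffs (12, 14).
Under simultaneous play:
Row's best replies: c1→E; c2→A; c3→A.
Column's best replies: A→c3; B→c3; C→c1; D→c2; E→c3.
Only (A, c3) has each player best-responding; Nash payoffs (12, 14).
Sequential outcome (A, c3) coincides with the Nash profile (A, c3).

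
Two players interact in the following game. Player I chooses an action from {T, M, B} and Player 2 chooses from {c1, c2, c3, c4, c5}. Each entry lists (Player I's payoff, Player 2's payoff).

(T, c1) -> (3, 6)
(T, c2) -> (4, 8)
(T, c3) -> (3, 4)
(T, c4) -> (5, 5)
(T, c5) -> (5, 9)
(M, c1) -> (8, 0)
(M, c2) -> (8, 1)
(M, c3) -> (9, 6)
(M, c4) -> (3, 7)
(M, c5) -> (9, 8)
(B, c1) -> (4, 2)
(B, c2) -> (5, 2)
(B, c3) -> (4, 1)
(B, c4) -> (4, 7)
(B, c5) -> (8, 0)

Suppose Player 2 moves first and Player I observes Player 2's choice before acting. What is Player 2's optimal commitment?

c5

Work backward from Player I's decision.
- c1: BR = M, leader payoff 0.
- c2: BR = M, leader payoff 1.
- c3: BR = M, leader payoff 6.
- c4: BR = T, leader payoff 5.
- c5: BR = M, leader payoff 8.
Player 2's induced payoffs are 0, 1, 6, 5, 8, so Player 2 commits to c5. Subgame-perfect outcome: (M, c5) with payoffs (9, 8).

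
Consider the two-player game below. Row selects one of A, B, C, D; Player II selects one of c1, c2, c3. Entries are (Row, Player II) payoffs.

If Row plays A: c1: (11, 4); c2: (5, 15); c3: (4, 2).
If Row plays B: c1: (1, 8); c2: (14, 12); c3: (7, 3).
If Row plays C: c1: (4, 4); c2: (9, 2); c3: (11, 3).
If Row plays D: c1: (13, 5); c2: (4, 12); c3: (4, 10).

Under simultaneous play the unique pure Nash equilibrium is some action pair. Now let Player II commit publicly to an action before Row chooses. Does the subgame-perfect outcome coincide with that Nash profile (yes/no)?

yes

Row best-responds to each possible Player II move:
- c1: BR = D, leader payoff 5.
- c2: BR = B, leader payoff 12.
- c3: BR = C, leader payoff 3.
Among 5, 12, 3, the best is 12 at c2. Subgame-perfect outcome: (B, c2) with payoffs (14, 12).
Now find the simultaneous Nash equilibrium.
Row's best replies: c1→D; c2→B; c3→C.
Player II's best replies: A→c2; B→c2; C→c1; D→c2.
The unique mutual best reply is (B, c2), giving (14, 12).
Sequential outcome (B, c2) coincides with the Nash profile (B, c2).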